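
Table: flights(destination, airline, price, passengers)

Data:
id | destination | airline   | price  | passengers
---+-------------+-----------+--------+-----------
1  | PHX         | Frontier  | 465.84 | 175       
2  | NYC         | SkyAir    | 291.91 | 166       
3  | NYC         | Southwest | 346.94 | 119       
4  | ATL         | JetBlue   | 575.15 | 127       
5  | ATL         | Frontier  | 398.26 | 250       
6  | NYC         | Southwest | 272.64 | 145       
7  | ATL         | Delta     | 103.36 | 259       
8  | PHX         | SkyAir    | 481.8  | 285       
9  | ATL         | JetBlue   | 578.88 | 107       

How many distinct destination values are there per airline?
SELECT airline, COUNT(DISTINCT destination)
FROM flights
GROUP BY airline

Result:
  Delta: 1 distinct
  Frontier: 2 distinct
  JetBlue: 1 distinct
  SkyAir: 2 distinct
  Southwest: 1 distinct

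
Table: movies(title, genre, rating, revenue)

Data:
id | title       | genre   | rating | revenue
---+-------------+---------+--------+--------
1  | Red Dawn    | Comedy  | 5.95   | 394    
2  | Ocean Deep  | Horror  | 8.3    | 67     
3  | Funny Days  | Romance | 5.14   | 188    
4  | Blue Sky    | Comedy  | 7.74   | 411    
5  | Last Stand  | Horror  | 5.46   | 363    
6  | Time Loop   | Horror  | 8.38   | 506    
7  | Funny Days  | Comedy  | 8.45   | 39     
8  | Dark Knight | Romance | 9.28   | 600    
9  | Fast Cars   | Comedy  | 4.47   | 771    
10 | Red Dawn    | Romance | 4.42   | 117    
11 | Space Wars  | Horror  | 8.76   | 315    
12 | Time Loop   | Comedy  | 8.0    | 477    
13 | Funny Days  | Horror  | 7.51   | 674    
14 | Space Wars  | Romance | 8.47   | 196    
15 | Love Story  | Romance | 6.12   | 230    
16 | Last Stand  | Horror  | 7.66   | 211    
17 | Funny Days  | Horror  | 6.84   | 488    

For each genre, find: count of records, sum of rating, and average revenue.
SELECT genre,
       COUNT(*) as cnt,
       SUM(rating) as total_rating,
       AVG(revenue) as avg_revenue
FROM movies
GROUP BY genre

Result:
  Comedy: 5 records, 34.61 total rating, 418.40 avg revenue
  Horror: 7 records, 52.91 total rating, 374.86 avg revenue
  Romance: 5 records, 33.43 total rating, 266.20 avg revenue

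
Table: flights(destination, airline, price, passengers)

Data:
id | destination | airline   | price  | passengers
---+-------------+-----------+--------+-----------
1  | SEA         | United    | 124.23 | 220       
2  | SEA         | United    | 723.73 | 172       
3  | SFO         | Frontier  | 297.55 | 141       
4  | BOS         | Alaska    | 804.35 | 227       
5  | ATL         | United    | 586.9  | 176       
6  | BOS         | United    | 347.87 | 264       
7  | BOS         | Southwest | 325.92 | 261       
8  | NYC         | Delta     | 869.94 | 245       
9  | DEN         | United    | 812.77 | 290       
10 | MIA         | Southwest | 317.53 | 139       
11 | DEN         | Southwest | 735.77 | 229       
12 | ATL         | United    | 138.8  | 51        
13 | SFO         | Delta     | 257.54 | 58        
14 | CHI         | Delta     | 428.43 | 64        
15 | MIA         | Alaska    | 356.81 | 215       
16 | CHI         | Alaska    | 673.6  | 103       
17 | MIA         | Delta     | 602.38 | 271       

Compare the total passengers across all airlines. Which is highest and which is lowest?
SELECT airline, SUM(passengers)
FROM flights
GROUP BY airline
ORDER BY SUM(passengers)

All groups:
  Frontier: 141
  Alaska: 545
  Southwest: 629
  Delta: 638
  United: 1173

Highest: United (1173)
Lowest: Frontier (141)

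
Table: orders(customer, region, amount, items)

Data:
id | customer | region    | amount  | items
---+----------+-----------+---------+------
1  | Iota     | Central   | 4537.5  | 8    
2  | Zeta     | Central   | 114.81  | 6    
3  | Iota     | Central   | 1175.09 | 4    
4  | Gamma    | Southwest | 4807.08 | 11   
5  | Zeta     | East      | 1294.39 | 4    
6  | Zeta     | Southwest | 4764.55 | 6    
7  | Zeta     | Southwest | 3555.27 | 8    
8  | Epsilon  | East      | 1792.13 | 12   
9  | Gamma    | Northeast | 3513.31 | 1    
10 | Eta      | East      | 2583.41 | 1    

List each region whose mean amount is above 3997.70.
SELECT region, AVG(amount)
FROM orders
GROUP BY region
HAVING AVG(amount) > 3997.70

Result:
  Southwest: avg=4375.63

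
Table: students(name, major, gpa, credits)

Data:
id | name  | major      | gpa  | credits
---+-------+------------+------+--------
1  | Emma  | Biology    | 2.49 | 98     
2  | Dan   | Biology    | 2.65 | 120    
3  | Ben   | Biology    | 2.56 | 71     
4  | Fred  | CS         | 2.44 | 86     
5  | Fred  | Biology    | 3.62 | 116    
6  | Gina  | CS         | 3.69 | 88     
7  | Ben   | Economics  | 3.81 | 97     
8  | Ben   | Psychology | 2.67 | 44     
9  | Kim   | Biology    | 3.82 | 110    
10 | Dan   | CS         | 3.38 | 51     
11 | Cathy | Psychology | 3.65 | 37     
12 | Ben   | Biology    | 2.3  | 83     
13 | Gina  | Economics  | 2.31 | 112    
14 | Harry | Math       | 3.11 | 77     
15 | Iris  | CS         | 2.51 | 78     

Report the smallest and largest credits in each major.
SELECT major, MIN(credits), MAX(credits)
FROM students
GROUP BY major

Result:
  Biology: min=71, max=120
  CS: min=51, max=88
  Economics: min=97, max=112
  Math: min=77, max=77
  Psychology: min=37, max=44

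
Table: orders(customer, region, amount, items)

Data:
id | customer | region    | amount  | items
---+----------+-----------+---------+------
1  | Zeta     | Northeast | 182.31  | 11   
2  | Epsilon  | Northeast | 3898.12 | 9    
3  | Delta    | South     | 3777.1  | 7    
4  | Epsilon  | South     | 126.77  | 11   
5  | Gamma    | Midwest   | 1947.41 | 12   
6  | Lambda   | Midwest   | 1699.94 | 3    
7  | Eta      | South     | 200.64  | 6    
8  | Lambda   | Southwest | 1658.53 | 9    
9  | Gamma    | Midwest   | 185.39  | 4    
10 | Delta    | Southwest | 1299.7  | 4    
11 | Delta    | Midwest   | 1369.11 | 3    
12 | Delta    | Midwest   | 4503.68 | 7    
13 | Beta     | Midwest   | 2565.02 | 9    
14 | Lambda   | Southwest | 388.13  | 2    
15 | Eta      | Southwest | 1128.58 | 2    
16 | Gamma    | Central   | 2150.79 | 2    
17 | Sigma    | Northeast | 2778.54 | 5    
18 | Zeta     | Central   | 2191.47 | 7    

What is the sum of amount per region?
SELECT region, SUM(amount) as result
FROM orders
GROUP BY region

Result:
  Central: 4342.26
  Midwest: 12270.55
  Northeast: 6858.97
  South: 4104.51
  Southwest: 4474.94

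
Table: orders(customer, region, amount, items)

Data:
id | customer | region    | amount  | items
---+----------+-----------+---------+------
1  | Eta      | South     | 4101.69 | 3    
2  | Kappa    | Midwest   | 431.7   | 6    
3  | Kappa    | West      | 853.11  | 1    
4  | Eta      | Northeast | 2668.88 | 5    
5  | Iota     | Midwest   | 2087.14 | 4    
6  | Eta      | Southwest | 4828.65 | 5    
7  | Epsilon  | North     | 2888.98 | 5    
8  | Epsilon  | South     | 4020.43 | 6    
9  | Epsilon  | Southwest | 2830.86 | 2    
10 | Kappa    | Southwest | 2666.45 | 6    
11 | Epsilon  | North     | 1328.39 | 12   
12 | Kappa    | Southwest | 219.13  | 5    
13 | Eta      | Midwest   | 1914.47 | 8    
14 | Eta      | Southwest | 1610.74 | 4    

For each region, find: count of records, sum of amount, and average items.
SELECT region,
       COUNT(*) as cnt,
       SUM(amount) as total_amount,
       AVG(items) as avg_items
FROM orders
GROUP BY region

Result:
  Midwest: 3 records, 4433.31 total amount, 6.00 avg items
  North: 2 records, 4217.37 total amount, 8.50 avg items
  Northeast: 1 records, 2668.88 total amount, 5.00 avg items
  South: 2 records, 8122.12 total amount, 4.50 avg items
  Southwest: 5 records, 12155.83 total amount, 4.40 avg items
  West: 1 records, 853.11 total amount, 1.00 avg items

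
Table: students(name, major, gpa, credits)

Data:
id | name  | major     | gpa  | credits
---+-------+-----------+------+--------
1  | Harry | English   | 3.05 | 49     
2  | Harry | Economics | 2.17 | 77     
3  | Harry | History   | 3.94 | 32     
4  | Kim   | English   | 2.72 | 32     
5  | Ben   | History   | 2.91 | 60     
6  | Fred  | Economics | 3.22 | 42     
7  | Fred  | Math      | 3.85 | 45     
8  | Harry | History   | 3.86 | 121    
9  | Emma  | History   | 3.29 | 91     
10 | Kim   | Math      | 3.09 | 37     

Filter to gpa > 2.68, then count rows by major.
SELECT major, COUNT(*)
FROM students
WHERE gpa > 2.68
GROUP BY major

Note: WHERE filters rows before grouping.

Result:
  Economics: 1
  English: 2
  History: 4
  Math: 2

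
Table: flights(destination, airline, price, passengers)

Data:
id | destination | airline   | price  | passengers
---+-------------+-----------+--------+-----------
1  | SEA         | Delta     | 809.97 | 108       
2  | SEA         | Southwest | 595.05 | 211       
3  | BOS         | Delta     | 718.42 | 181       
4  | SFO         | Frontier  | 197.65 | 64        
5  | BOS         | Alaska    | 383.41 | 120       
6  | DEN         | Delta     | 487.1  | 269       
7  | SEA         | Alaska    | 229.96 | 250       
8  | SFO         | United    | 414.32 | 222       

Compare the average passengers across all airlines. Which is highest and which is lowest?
SELECT airline, AVG(passengers)
FROM flights
GROUP BY airline
ORDER BY AVG(passengers)

All groups:
  Frontier: 64.00
  Alaska: 185.00
  Delta: 186.00
  Southwest: 211.00
  United: 222.00

Highest: United (222.00)
Lowest: Frontier (64.00)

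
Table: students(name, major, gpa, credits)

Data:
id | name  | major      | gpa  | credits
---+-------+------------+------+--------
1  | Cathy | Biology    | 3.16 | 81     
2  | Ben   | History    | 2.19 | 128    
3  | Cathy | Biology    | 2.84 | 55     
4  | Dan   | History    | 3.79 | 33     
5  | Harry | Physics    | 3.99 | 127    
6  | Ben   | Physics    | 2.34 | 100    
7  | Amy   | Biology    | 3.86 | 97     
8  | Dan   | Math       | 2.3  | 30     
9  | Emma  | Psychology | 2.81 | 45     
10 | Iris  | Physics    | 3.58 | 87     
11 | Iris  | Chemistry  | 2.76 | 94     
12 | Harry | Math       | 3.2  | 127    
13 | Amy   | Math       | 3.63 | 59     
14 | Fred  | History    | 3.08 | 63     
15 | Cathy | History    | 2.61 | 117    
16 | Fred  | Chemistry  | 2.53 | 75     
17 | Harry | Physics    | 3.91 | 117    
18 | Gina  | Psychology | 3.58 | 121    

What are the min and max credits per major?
SELECT major, MIN(credits), MAX(credits)
FROM students
GROUP BY major

Result:
  Biology: min=55, max=97
  Chemistry: min=75, max=94
  History: min=33, max=128
  Math: min=30, max=127
  Physics: min=87, max=127
  Psychology: min=45, max=121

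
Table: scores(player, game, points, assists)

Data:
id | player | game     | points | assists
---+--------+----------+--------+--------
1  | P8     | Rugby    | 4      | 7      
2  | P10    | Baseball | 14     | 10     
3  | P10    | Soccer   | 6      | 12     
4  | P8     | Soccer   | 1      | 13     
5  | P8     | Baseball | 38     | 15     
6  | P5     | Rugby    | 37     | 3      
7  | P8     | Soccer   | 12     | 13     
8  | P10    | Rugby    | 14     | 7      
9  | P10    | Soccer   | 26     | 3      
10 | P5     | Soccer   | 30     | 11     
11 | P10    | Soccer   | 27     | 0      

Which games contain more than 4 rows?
SELECT game, COUNT(*) as cnt
FROM scores
GROUP BY game
HAVING COUNT(*) > 4

Result:
  Soccer: 6

Note: HAVING filters groups after aggregation, WHERE filters rows before.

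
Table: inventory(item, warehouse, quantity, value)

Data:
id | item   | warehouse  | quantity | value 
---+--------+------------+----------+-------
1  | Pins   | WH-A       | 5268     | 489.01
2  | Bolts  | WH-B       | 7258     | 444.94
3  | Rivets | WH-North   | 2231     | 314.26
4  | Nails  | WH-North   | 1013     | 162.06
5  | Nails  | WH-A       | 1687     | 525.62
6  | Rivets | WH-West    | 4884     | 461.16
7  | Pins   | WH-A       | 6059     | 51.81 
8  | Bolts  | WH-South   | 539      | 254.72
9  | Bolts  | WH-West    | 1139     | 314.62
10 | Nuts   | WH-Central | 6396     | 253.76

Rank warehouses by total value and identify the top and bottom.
SELECT warehouse, SUM(value)
FROM inventory
GROUP BY warehouse
ORDER BY SUM(value)

All groups:
  WH-Central: 253.76
  WH-South: 254.72
  WH-B: 444.94
  WH-North: 476.32
  WH-West: 775.78
  WH-A: 1066.44

Highest: WH-A (1066.44)
Lowest: WH-Central (253.76)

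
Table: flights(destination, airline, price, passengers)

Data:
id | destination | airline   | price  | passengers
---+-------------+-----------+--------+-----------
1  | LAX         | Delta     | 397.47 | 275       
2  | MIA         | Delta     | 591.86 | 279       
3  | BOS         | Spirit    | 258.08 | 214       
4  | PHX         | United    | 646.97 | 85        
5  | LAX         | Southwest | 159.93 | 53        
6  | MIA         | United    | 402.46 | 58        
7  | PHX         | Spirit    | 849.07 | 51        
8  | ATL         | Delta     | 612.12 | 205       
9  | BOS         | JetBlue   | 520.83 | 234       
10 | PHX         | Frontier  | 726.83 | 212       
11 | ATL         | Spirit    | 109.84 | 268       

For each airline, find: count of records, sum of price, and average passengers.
SELECT airline,
       COUNT(*) as cnt,
       SUM(price) as total_price,
       AVG(passengers) as avg_passengers
FROM flights
GROUP BY airline

Result:
  Delta: 3 records, 1601.45 total price, 253.00 avg passengers
  Frontier: 1 records, 726.83 total price, 212.00 avg passengers
  JetBlue: 1 records, 520.83 total price, 234.00 avg passengers
  Southwest: 1 records, 159.93 total price, 53.00 avg passengers
  Spirit: 3 records, 1216.99 total price, 177.67 avg passengers
  United: 2 records, 1049.43 total price, 71.50 avg passengers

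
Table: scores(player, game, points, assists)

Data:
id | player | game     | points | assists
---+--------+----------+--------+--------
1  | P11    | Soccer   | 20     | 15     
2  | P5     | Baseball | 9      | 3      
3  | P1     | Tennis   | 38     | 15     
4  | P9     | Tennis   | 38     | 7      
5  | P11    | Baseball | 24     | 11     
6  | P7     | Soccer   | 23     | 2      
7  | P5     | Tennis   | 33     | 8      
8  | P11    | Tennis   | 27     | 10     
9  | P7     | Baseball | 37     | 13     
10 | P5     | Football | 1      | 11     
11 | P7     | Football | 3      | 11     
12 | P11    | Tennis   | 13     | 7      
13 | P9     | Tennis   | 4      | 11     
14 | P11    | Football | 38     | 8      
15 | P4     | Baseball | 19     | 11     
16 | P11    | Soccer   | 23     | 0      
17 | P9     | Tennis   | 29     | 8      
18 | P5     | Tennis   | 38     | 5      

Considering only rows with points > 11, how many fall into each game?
SELECT game, COUNT(*)
FROM scores
WHERE points > 11
GROUP BY game

Note: WHERE filters rows before grouping.

Result:
  Baseball: 3
  Football: 1
  Soccer: 3
  Tennis: 7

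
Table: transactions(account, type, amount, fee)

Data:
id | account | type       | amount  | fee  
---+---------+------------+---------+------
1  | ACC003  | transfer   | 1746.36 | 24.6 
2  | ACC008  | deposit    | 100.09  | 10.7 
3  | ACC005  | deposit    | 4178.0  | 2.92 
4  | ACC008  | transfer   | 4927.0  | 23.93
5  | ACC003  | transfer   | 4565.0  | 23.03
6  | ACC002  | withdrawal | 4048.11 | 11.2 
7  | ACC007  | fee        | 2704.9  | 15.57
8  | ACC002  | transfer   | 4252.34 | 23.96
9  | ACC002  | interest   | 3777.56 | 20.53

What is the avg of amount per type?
SELECT type, AVG(amount) as result
FROM transactions
GROUP BY type

Result:
  deposit: 2139.05
  fee: 2704.90
  interest: 3777.56
  transfer: 3872.68
  withdrawal: 4048.11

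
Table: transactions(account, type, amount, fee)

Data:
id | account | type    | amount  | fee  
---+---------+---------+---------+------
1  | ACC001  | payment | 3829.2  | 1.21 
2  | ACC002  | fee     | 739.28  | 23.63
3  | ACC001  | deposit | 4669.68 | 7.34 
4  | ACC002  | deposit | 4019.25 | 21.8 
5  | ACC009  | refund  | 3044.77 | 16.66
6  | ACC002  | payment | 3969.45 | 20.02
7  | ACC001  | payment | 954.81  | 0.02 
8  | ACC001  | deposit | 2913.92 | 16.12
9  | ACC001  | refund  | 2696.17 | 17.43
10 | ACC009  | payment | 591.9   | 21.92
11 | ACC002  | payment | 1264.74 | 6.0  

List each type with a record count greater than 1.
SELECT type, COUNT(*) as cnt
FROM transactions
GROUP BY type
HAVING COUNT(*) > 1

Result:
  deposit: 3
  payment: 5
  refund: 2

Note: HAVING filters groups after aggregation, WHERE filters rows before.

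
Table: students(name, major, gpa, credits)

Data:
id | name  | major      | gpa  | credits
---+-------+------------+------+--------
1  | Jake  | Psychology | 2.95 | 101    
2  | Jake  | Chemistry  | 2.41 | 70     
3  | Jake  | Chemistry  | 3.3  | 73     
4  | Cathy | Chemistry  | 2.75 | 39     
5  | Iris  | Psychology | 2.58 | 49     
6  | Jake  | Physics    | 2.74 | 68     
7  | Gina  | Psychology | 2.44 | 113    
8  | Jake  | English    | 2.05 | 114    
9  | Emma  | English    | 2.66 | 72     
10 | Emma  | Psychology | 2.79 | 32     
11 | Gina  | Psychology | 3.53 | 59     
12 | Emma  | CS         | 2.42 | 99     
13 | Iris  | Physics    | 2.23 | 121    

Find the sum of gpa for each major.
SELECT major, SUM(gpa) as result
FROM students
GROUP BY major

Result:
  CS: 2.42
  Chemistry: 8.46
  English: 4.71
  Physics: 4.97
  Psychology: 14.29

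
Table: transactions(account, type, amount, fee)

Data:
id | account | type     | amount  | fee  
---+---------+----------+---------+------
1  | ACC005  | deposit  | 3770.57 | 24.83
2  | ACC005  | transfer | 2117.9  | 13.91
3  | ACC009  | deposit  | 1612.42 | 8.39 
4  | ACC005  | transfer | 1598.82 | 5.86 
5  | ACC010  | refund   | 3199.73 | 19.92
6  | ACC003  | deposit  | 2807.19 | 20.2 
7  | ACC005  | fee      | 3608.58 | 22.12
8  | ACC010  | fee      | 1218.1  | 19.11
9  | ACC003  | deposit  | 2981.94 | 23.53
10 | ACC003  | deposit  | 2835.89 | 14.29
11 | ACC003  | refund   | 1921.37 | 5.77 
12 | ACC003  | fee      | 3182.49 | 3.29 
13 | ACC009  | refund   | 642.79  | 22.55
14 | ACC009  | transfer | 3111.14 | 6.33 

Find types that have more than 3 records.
SELECT type, COUNT(*) as cnt
FROM transactions
GROUP BY type
HAVING COUNT(*) > 3

Result:
  deposit: 5

Note: HAVING filters groups after aggregation, WHERE filters rows before.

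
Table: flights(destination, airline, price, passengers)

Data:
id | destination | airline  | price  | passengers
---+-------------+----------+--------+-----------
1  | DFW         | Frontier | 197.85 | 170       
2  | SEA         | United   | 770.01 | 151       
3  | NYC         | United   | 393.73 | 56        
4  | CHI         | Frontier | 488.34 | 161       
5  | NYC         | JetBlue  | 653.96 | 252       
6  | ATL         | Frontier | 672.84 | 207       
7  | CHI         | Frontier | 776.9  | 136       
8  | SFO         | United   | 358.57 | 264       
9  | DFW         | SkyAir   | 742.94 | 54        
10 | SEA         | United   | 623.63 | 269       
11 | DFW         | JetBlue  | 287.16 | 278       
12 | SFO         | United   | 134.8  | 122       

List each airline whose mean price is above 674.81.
SELECT airline, AVG(price)
FROM flights
GROUP BY airline
HAVING AVG(price) > 674.81

Result:
  SkyAir: avg=742.94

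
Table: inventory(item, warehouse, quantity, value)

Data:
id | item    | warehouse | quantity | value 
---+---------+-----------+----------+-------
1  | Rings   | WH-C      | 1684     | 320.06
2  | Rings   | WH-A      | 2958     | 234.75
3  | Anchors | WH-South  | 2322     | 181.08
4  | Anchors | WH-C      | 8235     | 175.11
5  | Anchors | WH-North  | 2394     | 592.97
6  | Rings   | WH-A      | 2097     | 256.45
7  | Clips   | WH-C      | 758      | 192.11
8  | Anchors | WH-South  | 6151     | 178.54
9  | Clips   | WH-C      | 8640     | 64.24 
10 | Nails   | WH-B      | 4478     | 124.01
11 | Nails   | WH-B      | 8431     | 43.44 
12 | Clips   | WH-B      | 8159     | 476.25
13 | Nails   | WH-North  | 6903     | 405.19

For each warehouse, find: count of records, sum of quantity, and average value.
SELECT warehouse,
       COUNT(*) as cnt,
       SUM(quantity) as total_quantity,
       AVG(value) as avg_value
FROM inventory
GROUP BY warehouse

Result:
  WH-A: 2 records, 5055 total quantity, 245.60 avg value
  WH-B: 3 records, 21068 total quantity, 214.57 avg value
  WH-C: 4 records, 19317 total quantity, 187.88 avg value
  WH-North: 2 records, 9297 total quantity, 499.08 avg value
  WH-South: 2 records, 8473 total quantity, 179.81 avg value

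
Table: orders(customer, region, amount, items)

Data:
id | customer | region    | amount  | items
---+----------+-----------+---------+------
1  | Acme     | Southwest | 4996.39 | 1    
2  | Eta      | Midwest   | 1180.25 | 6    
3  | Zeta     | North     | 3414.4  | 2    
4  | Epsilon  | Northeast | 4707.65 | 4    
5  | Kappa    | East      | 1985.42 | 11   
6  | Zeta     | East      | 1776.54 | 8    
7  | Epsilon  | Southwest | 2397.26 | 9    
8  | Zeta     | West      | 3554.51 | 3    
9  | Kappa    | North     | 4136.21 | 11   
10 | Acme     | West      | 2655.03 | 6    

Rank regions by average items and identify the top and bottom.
SELECT region, AVG(items)
FROM orders
GROUP BY region
ORDER BY AVG(items)

All groups:
  Northeast: 4.00
  West: 4.50
  Southwest: 5.00
  Midwest: 6.00
  North: 6.50
  East: 9.50

Highest: East (9.50)
Lowest: Northeast (4.00)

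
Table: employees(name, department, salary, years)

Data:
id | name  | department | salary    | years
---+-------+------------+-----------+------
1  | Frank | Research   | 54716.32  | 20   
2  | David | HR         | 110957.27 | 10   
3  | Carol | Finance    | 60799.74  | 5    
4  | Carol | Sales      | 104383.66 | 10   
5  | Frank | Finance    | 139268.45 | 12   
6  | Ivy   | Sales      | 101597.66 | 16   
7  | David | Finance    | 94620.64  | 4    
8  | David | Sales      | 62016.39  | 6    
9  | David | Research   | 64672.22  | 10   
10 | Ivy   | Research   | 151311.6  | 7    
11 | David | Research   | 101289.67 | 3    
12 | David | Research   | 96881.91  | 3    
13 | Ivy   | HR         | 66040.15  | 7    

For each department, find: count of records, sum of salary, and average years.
SELECT department,
       COUNT(*) as cnt,
       SUM(salary) as total_salary,
       AVG(years) as avg_years
FROM employees
GROUP BY department

Result:
  Finance: 3 records, 294688.83 total salary, 7.00 avg years
  HR: 2 records, 176997.42 total salary, 8.50 avg years
  Research: 5 records, 468871.72 total salary, 8.60 avg years
  Sales: 3 records, 267997.71 total salary, 10.67 avg years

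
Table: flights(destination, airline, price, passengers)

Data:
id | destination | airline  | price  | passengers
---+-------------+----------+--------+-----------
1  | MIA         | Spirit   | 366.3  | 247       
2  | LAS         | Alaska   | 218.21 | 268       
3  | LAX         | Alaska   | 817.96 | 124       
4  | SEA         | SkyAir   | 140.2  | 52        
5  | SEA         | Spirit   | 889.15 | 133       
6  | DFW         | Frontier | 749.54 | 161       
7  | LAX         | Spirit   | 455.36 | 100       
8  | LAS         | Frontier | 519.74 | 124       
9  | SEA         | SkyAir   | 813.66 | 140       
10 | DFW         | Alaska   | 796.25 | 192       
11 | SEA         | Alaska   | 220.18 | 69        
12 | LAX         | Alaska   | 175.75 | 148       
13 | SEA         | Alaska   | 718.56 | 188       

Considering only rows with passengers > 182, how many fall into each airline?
SELECT airline, COUNT(*)
FROM flights
WHERE passengers > 182
GROUP BY airline

Note: WHERE filters rows before grouping.

Result:
  Alaska: 3
  Spirit: 1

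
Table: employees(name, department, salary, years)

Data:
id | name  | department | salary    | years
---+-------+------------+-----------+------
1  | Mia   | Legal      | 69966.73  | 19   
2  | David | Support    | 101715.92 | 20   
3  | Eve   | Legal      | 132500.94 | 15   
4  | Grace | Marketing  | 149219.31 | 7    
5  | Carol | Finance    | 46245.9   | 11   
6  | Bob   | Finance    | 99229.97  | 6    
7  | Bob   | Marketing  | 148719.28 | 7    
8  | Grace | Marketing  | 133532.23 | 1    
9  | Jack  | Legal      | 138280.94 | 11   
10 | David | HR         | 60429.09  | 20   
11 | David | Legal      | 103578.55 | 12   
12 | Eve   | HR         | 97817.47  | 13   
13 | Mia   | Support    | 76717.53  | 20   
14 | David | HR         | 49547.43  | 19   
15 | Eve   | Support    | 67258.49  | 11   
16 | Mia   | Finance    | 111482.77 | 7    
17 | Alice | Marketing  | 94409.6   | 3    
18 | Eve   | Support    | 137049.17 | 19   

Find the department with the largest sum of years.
SELECT department, SUM(years) as val
FROM employees
GROUP BY department
ORDER BY val DESC
LIMIT 1

Result: Support with sum(years) = 70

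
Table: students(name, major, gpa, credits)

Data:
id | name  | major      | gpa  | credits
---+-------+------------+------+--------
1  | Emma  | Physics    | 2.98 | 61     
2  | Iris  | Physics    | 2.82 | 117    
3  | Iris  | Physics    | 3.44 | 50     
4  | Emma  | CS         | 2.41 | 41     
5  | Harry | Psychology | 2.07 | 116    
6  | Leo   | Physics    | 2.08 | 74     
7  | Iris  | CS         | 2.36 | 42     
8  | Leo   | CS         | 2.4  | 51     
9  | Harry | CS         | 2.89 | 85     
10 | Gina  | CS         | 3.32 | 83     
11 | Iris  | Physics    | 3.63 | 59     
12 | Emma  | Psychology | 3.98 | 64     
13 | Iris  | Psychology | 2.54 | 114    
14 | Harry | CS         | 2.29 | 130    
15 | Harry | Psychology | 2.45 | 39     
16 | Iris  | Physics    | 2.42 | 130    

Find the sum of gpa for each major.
SELECT major, SUM(gpa) as result
FROM students
GROUP BY major

Result:
  CS: 15.67
  Physics: 17.37
  Psychology: 11.04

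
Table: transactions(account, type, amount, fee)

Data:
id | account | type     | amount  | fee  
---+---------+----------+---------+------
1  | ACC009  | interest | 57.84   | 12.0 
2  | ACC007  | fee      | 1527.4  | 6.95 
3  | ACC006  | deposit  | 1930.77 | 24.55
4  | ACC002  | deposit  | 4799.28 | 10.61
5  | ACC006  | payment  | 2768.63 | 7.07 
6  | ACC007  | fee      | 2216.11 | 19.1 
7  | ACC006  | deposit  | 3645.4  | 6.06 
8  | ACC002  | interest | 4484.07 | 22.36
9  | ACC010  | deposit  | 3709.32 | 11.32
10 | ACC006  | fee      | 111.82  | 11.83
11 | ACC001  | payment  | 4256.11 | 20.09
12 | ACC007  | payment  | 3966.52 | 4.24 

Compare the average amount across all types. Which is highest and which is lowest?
SELECT type, AVG(amount)
FROM transactions
GROUP BY type
ORDER BY AVG(amount)

All groups:
  fee: 1285.11
  interest: 2270.96
  deposit: 3521.19
  payment: 3663.75

Highest: payment (3663.75)
Lowest: fee (1285.11)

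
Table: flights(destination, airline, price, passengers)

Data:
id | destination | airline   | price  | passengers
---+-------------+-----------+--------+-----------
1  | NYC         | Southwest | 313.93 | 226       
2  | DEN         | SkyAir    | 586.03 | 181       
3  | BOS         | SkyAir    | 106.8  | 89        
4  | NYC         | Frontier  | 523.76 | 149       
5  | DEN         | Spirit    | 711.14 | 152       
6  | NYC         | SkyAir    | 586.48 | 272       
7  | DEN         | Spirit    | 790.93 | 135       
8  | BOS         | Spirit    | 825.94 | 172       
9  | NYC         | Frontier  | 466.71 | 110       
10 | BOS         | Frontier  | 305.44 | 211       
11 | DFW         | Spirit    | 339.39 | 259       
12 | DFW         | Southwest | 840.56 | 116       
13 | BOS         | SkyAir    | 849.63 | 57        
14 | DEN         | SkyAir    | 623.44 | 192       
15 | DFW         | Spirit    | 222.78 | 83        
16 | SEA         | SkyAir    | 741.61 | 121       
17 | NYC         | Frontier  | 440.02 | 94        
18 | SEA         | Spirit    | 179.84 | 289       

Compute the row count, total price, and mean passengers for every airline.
SELECT airline,
       COUNT(*) as cnt,
       SUM(price) as total_price,
       AVG(passengers) as avg_passengers
FROM flights
GROUP BY airline

Result:
  Frontier: 4 records, 1735.93 total price, 141.00 avg passengers
  SkyAir: 6 records, 3493.99 total price, 152.00 avg passengers
  Southwest: 2 records, 1154.49 total price, 171.00 avg passengers
  Spirit: 6 records, 3070.02 total price, 181.67 avg passengers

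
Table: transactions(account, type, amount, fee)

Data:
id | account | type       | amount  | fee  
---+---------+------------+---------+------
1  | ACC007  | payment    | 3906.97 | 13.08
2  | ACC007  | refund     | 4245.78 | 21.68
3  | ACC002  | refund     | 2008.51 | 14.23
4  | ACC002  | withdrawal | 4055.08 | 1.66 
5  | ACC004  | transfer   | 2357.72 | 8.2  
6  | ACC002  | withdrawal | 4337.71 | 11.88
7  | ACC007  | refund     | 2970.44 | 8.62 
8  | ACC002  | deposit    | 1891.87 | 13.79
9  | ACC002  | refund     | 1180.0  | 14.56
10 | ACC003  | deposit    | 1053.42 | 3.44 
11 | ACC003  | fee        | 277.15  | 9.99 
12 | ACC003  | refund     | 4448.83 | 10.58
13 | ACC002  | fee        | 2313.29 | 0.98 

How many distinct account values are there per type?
SELECT type, COUNT(DISTINCT account)
FROM transactions
GROUP BY type

Result:
  deposit: 2 distinct
  fee: 2 distinct
  payment: 1 distinct
  refund: 3 distinct
  transfer: 1 distinct
  withdrawal: 1 distinct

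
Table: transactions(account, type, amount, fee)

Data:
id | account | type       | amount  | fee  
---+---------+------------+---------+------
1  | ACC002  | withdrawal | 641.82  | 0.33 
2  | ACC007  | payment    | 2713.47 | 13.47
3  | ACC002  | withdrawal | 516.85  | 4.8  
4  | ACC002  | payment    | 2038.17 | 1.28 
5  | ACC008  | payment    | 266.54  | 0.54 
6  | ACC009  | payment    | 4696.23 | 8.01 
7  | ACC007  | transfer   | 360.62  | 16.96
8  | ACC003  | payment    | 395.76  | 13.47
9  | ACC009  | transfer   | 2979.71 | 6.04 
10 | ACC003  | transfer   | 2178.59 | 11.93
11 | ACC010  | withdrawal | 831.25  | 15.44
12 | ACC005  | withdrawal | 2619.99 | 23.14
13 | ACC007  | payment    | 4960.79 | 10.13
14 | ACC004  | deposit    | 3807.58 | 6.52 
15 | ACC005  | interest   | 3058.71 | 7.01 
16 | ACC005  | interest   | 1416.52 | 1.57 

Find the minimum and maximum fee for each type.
SELECT type, MIN(fee), MAX(fee)
FROM transactions
GROUP BY type

Result:
  deposit: min=6.52, max=6.52
  interest: min=1.57, max=7.01
  payment: min=0.54, max=13.47
  transfer: min=6.04, max=16.96
  withdrawal: min=0.33, max=23.14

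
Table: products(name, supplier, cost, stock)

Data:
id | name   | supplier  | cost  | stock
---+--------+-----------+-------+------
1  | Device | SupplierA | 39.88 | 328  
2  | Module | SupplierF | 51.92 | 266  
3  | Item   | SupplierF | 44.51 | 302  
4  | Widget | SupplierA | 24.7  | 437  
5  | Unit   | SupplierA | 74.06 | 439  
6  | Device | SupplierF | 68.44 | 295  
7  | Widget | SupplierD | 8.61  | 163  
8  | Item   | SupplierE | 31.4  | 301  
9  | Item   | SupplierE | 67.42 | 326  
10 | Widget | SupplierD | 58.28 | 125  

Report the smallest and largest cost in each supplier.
SELECT supplier, MIN(cost), MAX(cost)
FROM products
GROUP BY supplier

Result:
  SupplierA: min=24.70, max=74.06
  SupplierD: min=8.61, max=58.28
  SupplierE: min=31.40, max=67.42
  SupplierF: min=44.51, max=68.44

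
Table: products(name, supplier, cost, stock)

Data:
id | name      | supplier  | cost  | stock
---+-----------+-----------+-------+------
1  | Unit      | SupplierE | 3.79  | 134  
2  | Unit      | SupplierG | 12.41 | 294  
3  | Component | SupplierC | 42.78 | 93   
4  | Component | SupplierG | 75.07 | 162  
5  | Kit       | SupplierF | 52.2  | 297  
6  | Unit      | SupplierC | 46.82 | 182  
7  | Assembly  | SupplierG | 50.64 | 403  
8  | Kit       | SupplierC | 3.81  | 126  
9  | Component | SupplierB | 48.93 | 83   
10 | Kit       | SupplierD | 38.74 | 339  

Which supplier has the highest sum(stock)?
SELECT supplier, SUM(stock) as val
FROM products
GROUP BY supplier
ORDER BY val DESC
LIMIT 1

Result: SupplierG with sum(stock) = 859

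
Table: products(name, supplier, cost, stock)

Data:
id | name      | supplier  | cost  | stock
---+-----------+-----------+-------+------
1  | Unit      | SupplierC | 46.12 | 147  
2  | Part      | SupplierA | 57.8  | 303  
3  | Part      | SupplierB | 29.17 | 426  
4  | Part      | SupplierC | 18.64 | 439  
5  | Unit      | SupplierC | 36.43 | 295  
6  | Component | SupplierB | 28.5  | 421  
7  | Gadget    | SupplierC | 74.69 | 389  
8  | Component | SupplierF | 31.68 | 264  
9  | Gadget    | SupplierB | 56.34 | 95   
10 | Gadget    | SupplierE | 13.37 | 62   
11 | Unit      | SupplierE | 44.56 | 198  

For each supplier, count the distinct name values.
SELECT supplier, COUNT(DISTINCT name)
FROM products
GROUP BY supplier

Result:
  SupplierA: 1 distinct
  SupplierB: 3 distinct
  SupplierC: 3 distinct
  SupplierE: 2 distinct
  SupplierF: 1 distinct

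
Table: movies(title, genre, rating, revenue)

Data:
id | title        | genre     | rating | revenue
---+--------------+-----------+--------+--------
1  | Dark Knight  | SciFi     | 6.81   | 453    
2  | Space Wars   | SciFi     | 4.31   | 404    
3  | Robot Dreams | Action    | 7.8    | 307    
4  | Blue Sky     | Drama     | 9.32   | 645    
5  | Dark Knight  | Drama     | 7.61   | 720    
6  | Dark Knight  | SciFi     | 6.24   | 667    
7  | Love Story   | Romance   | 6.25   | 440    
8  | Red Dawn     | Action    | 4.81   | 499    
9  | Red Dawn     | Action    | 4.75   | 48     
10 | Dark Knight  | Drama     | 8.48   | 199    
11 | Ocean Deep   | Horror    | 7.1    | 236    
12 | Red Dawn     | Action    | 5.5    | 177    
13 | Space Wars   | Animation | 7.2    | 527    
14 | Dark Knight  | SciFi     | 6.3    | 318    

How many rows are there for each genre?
SELECT genre, COUNT(*) as count
FROM movies
GROUP BY genre

Result:
  Action: 4
  Animation: 1
  Drama: 3
  Horror: 1
  Romance: 1
  SciFi: 4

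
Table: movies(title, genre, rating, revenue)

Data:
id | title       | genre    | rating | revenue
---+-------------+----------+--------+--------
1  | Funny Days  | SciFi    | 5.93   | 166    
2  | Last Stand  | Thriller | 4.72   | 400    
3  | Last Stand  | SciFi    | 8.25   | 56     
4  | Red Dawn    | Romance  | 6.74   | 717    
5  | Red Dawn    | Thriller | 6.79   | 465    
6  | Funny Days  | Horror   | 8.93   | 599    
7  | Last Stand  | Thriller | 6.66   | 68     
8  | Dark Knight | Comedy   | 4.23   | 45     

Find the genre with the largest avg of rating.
SELECT genre, AVG(rating) as val
FROM movies
GROUP BY genre
ORDER BY val DESC
LIMIT 1

Result: Horror with avg(rating) = 8.93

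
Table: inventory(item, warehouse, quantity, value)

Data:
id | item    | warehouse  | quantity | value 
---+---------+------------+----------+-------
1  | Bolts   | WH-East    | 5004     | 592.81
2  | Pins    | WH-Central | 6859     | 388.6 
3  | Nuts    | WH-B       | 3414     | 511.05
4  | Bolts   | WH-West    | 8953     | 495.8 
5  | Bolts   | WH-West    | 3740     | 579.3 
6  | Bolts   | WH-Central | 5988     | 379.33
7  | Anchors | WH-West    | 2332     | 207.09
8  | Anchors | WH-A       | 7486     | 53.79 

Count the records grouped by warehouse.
SELECT warehouse, COUNT(*) as count
FROM inventory
GROUP BY warehouse

Result:
  WH-A: 1
  WH-B: 1
  WH-Central: 2
  WH-East: 1
  WH-West: 3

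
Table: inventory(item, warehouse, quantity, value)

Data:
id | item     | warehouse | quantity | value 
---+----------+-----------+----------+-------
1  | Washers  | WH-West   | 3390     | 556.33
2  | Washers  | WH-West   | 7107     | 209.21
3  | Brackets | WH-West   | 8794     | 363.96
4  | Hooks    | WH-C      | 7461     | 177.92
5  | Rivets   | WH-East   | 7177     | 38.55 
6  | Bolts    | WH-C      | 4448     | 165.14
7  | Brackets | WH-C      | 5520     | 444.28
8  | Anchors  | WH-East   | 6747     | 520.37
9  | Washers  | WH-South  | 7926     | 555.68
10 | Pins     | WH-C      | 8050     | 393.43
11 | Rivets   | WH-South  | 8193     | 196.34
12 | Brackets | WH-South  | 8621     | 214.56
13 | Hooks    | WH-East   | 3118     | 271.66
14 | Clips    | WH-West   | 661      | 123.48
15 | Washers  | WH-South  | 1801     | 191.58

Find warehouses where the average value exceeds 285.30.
SELECT warehouse, AVG(value)
FROM inventory
GROUP BY warehouse
HAVING AVG(value) > 285.30

Result:
  WH-C: avg=295.19
  WH-South: avg=289.54
  WH-West: avg=313.25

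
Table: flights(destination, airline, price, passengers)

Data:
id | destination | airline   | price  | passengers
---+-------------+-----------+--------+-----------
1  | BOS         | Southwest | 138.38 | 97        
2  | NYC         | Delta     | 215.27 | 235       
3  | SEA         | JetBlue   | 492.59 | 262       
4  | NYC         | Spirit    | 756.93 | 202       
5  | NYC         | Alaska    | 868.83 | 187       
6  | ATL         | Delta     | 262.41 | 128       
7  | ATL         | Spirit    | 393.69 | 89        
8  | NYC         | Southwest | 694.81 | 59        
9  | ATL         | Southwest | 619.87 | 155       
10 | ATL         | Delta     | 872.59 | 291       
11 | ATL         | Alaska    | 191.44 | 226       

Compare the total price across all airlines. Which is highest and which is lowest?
SELECT airline, SUM(price)
FROM flights
GROUP BY airline
ORDER BY SUM(price)

All groups:
  JetBlue: 492.59
  Alaska: 1060.27
  Spirit: 1150.62
  Delta: 1350.27
  Southwest: 1453.06

Highest: Southwest (1453.06)
Lowest: JetBlue (492.59)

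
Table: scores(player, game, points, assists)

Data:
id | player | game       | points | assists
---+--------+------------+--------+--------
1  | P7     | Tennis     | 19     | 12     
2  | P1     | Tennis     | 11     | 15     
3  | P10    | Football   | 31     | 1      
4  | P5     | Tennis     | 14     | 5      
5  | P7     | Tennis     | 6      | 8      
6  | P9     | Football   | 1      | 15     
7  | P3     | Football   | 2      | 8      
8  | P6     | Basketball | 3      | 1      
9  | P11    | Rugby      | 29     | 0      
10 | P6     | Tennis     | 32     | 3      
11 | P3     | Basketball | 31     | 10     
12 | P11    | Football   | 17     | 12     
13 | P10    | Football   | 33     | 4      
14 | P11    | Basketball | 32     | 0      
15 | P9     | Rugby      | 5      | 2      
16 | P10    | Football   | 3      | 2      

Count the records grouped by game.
SELECT game, COUNT(*) as count
FROM scores
GROUP BY game

Result:
  Basketball: 3
  Football: 6
  Rugby: 2
  Tennis: 5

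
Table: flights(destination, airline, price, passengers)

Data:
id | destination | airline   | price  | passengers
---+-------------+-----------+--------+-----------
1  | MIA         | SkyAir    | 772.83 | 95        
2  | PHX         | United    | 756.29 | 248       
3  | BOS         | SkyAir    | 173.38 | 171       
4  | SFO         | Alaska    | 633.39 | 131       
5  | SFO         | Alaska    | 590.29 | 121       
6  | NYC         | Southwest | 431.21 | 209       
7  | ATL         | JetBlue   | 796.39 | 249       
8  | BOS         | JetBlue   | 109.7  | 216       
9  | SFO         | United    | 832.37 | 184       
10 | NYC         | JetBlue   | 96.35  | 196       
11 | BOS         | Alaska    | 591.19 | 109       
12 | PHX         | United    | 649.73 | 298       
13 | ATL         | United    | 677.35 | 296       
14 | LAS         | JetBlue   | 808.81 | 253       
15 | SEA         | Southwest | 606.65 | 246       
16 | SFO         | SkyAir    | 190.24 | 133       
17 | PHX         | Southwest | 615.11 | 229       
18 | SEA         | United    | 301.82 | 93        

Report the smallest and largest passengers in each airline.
SELECT airline, MIN(passengers), MAX(passengers)
FROM flights
GROUP BY airline

Result:
  Alaska: min=109, max=131
  JetBlue: min=196, max=253
  SkyAir: min=95, max=171
  Southwest: min=209, max=246
  United: min=93, max=298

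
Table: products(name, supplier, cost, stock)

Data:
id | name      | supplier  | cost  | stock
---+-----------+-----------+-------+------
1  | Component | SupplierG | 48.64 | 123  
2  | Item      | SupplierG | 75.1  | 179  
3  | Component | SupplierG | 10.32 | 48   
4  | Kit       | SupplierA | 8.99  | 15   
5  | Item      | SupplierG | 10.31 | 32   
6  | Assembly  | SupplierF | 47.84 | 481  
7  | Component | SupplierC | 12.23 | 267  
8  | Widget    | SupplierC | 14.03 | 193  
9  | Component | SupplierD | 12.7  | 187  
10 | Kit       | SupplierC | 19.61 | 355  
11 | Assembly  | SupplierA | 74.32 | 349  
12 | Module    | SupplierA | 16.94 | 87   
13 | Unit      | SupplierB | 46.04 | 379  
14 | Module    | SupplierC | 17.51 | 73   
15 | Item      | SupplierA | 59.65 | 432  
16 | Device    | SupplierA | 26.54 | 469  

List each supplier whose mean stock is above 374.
SELECT supplier, AVG(stock)
FROM products
GROUP BY supplier
HAVING AVG(stock) > 374

Result:
  SupplierB: avg=379.00
  SupplierF: avg=481.00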